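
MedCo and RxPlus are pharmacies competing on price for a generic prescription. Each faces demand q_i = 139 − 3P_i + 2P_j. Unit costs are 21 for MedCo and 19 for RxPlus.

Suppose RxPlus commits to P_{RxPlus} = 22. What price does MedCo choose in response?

41

MedCo's profit: π = (P_{MedCo} − 21)(139 − 3P_{MedCo} + 2P_{RxPlus}).
∂π/∂P_{MedCo} = 202 − 6P_{MedCo} + 2P_{RxPlus} = 0 ⇒ P_{MedCo} = 101/3 + (1/3)P_{RxPlus}.
At P_{RxPlus} = 22: P_{MedCo} = 101/3 + (1/3)·22 = 41.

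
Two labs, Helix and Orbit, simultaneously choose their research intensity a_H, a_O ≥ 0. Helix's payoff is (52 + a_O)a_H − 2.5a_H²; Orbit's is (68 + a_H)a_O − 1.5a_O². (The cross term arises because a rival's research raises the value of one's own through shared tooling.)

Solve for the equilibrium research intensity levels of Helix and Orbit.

16, 28

Expanding Helix's payoff: 52a_H + a_Oa_H − 2.5a_H².
∂π/∂a_H = 52 + a_O − 5a_H = 0, so a_H = 10.4 + 0.2a_O.
Likewise for Orbit: a_O = 68/3 + (1/3)a_H.
Substituting the second reaction function into the first: a_H = 10.4 + 0.2(68/3 + (1/3)a_H), which gives (14/15)a_H = 224/15 ⇒ a_H = 16.
Then a_O = 68/3 + (1/3)·16 = 28.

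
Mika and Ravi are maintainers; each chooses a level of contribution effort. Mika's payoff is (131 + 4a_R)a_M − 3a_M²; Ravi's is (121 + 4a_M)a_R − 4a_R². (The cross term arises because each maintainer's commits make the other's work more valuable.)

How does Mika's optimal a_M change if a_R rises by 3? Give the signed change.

Expanding Mika's payoff: 131a_M + 4a_Ra_M − 3a_M².
∂π/∂a_M = 131 + 4a_R − 6a_M = 0, so a_M = 131/6 + (2/3)a_R.
The reaction-function slope is 2/3, so a 3-unit rise in a_R moves a_M by 2/3 × 3 = 2. Mika's best response rises — the actions are strategic complements.

2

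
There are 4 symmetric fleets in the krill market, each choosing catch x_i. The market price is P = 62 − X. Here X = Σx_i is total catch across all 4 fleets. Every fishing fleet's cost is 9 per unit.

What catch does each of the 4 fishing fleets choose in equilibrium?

A representative fishing fleet's profit is π_i = x_i(62 − X) − 9x_i, with X = x_i + Σ_{j≠i} x_j.
First-order condition: 53 − 2x_i − Σ_{j≠i} x_j = 0.
With identical fishing fleets, set every x_j = x: then 53 − 2x − 3x = 0, i.e. x = 53/5 = 10.6.

10.6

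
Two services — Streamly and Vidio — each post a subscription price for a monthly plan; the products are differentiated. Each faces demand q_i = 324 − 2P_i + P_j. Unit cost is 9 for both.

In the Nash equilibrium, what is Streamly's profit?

Streamly's profit: π = (P_{Streamly} − 9)(324 − 2P_{Streamly} + P_{Vidio}).
∂π/∂P_{Streamly} = 342 − 4P_{Streamly} + P_{Vidio} = 0 ⇒ P_{Streamly} = 85.5 + 0.25P_{Vidio}.
By symmetry P_{Vidio} = P_{Streamly}; substituting into the reaction function, 0.75P_{Streamly} = 85.5 and P_{Streamly} = 114.
q_{Streamly} = 324 − 2·114 + 114 = 210.
Profit = (114 − 9)·210 = 22050.

22050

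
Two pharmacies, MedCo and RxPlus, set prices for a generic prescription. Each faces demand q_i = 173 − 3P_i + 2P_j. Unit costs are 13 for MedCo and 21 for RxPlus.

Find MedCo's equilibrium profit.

MedCo's profit: π = (P_{MedCo} − 13)(173 − 3P_{MedCo} + 2P_{RxPlus}).
∂π/∂P_{MedCo} = 212 − 6P_{MedCo} + 2P_{RxPlus} = 0 ⇒ P_{MedCo} = 106/3 + (1/3)P_{RxPlus}.
Similarly P_{RxPlus} = 118/3 + (1/3)P_{MedCo}.
Solving the two reaction functions simultaneously: (1 − (1/3)(1/3))P_{MedCo} = 106/3 + (1/3)·(118/3), so (8/9)P_{MedCo} = 436/9 and P_{MedCo} = 54.5.
Then P_{RxPlus} = 118/3 + (1/3)·54.5 = 57.5.
q_{MedCo} = 173 − 3·54.5 + 2·57.5 = 124.5.
Profit = (54.5 − 13)·124.5 = 5166.75.

5166.75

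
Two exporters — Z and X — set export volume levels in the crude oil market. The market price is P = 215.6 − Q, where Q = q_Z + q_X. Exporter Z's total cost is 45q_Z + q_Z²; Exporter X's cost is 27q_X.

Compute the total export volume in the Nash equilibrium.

Exporter Z's profit: π = q_Z(215.6 − (q_Z + q_X)) − 45q_Z − q_Z².
∂π/∂q_Z = 170.6 − 4q_Z − q_X = 0, so q_Z = 42.65 − 0.25q_X.
For X: ∂π/∂q_X = 188.6 − 2q_X − q_Z = 0 ⇒ q_X = 94.3 − 0.5q_Z.
Substituting the second reaction function into the first: q_Z = 42.65 − 0.25(94.3 − 0.5q_Z), which gives 0.875q_Z = 19.075 ⇒ q_Z = 21.8.
Then q_X = 94.3 − 0.5·21.8 = 83.4.
Total export volume: 21.8 + 83.4 = 105.2.

105.2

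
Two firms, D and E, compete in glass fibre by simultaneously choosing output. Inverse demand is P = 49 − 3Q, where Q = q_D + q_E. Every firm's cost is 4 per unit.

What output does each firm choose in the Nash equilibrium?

5

Firm D's profit: π = q_D(49 − 3(q_D + q_E)) − 4q_D.
∂π/∂q_D = 45 − 6q_D − 3q_E = 0, so q_D = 7.5 − 0.5q_E.
The game is symmetric, so in equilibrium q_E = q_D: the reaction function gives 1.5q_D = 7.5, hence q_D = 5.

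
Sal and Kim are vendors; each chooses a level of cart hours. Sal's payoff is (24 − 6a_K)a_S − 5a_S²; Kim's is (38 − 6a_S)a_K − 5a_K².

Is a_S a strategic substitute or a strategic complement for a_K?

Expanding Sal's payoff: 24a_S − 6a_Ka_S − 5a_S².
∂π/∂a_S = 24 − 6a_K − 10a_S = 0, so a_S = 2.4 − 0.6a_K.
The best-response slope da_S/da_K = −0.6 < 0: the reaction function is downward-sloping, so the choices are strategic substitutes.

strategic substitutes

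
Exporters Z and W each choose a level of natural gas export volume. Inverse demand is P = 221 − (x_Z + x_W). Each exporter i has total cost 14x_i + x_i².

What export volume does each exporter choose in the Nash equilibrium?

41.4

Exporter Z's profit: π = x_Z(221 − (x_Z + x_W)) − 14x_Z − x_Z².
∂π/∂x_Z = 207 − 4x_Z − x_W = 0, so x_Z = 51.75 − 0.25x_W.
The game is symmetric, so in equilibrium x_W = x_Z: the reaction function gives 1.25x_Z = 51.75, hence x_Z = 41.4.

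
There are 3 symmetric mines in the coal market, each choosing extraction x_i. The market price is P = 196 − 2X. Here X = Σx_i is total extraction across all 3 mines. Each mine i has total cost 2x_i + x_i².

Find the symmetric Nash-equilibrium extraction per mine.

19.4

A representative mine's profit is π_i = x_i(196 − 2X) − 2x_i − x_i², with X = x_i + Σ_{j≠i} x_j.
First-order condition: 194 − 6x_i − 2Σ_{j≠i} x_j = 0.
In a symmetric equilibrium every mine chooses the same x, so Σ_{j≠i} x_j = 2x. The condition becomes 194 − 10x = 0, giving x = 194/10 = 19.4.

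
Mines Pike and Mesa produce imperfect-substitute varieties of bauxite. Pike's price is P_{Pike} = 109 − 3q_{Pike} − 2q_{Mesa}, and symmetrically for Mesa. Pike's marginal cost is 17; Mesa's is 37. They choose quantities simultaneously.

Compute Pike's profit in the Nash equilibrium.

487.6875

Mine Pike's profit: π = q_{Pike}(109 − 3q_{Pike} − 2q_{Mesa}) − 17q_{Pike}.
∂π/∂q_{Pike} = 92 − 6q_{Pike} − 2q_{Mesa} = 0 ⇒ q_{Pike} = 46/3 − (1/3)q_{Mesa}.
Similarly q_{Mesa} = 12 − (1/3)q_{Pike}.
Substituting the second reaction function into the first: q_{Pike} = 46/3 − (1/3)(12 − (1/3)q_{Pike}), which gives (8/9)q_{Pike} = 34/3 ⇒ q_{Pike} = 12.75.
Then q_{Mesa} = 12 − (1/3)·12.75 = 7.75.
P_{Pike} = 109 − 3·12.75 − 2·7.75 = 55.25.
Profit = (55.25 − 17)·12.75 = 487.6875.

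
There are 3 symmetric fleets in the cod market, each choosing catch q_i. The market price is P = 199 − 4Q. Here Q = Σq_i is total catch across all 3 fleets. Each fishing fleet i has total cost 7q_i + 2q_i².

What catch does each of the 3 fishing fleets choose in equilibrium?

9.6

A representative fishing fleet's profit is π_i = q_i(199 − 4Q) − 7q_i − 2q_i², with Q = q_i + Σ_{j≠i} q_j.
First-order condition: 192 − 12q_i − 4Σ_{j≠i} q_j = 0.
Imposing symmetry (q_j = q for all j) turns Σ_{j≠i} q_j into 2q, so 192 = 20q and q = 9.6.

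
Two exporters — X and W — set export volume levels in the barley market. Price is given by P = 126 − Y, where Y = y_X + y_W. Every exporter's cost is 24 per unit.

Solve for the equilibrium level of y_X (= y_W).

Exporter X's profit: π = y_X(126 − (y_X + y_W)) − 24y_X.
∂π/∂y_X = 102 − 2y_X − y_W = 0, so y_X = 51 − 0.5y_W.
Setting y_X = y_W in the reaction function: y_X = 51 − 0.5y_X, so y_X = 51 / 1.5 = 34.

34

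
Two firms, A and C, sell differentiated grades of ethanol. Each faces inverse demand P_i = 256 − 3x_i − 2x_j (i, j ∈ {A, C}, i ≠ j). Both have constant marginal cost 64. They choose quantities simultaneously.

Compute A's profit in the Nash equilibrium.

1728

Firm A's profit: π = x_A(256 − 3x_A − 2x_C) − 64x_A.
∂π/∂x_A = 192 − 6x_A − 2x_C = 0 ⇒ x_A = 32 − (1/3)x_C.
Setting x_A = x_C in the reaction function: x_A = 32 − (1/3)x_A, so x_A = 32 / (4/3) = 24.
P_A = 256 − 3·24 − 2·24 = 136.
Profit = (136 − 64)·24 = 1728.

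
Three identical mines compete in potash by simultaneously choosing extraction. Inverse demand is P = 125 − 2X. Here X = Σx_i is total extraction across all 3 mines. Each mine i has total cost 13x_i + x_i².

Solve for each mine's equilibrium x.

A representative mine's profit is π_i = x_i(125 − 2X) − 13x_i − x_i², with X = x_i + Σ_{j≠i} x_j.
First-order condition: 112 − 6x_i − 2Σ_{j≠i} x_j = 0.
Imposing symmetry (x_j = x for all j) turns Σ_{j≠i} x_j into 2x, so 112 = 10x and x = 11.2.

11.2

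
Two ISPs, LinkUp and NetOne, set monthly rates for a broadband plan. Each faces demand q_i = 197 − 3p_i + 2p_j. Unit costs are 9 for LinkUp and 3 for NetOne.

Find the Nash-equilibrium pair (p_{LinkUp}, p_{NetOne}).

54.875, 52.625

LinkUp's profit: π = (p_{LinkUp} − 9)(197 − 3p_{LinkUp} + 2p_{NetOne}).
∂π/∂p_{LinkUp} = 224 − 6p_{LinkUp} + 2p_{NetOne} = 0 ⇒ p_{LinkUp} = 112/3 + (1/3)p_{NetOne}.
Similarly p_{NetOne} = 103/3 + (1/3)p_{LinkUp}.
Substituting the second reaction function into the first: p_{LinkUp} = 112/3 + (1/3)(103/3 + (1/3)p_{LinkUp}), which gives (8/9)p_{LinkUp} = 439/9 ⇒ p_{LinkUp} = 54.875.
Then p_{NetOne} = 103/3 + (1/3)·54.875 = 52.625.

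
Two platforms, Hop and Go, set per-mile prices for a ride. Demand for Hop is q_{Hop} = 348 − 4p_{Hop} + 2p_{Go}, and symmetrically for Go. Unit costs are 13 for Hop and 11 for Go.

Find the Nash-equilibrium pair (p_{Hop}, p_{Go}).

66.4, 65.6

Hop's profit: π = (p_{Hop} − 13)(348 − 4p_{Hop} + 2p_{Go}).
∂π/∂p_{Hop} = 400 − 8p_{Hop} + 2p_{Go} = 0 ⇒ p_{Hop} = 50 + 0.25p_{Go}.
Similarly p_{Go} = 49 + 0.25p_{Hop}.
Solving the two reaction functions simultaneously: (1 − (0.25)(0.25))p_{Hop} = 50 + 0.25·49, so 0.9375p_{Hop} = 62.25 and p_{Hop} = 66.4.
Then p_{Go} = 49 + 0.25·66.4 = 65.6.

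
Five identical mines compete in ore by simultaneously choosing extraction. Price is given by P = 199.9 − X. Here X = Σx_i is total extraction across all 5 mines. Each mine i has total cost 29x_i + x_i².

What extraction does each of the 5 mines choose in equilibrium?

A representative mine's profit is π_i = x_i(199.9 − X) − 29x_i − x_i², with X = x_i + Σ_{j≠i} x_j.
First-order condition: 170.9 − 4x_i − Σ_{j≠i} x_j = 0.
With identical mines, set every x_j = x: then 170.9 − 4x − 4x = 0, i.e. x = 170.9/8 = 21.3625.

21.3625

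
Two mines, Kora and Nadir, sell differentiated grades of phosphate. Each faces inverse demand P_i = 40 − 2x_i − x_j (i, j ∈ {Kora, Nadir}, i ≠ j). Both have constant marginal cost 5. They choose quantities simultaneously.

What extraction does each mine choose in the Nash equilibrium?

Mine Kora's profit: π = x_{Kora}(40 − 2x_{Kora} − x_{Nadir}) − 5x_{Kora}.
∂π/∂x_{Kora} = 35 − 4x_{Kora} − x_{Nadir} = 0 ⇒ x_{Kora} = 8.75 − 0.25x_{Nadir}.
By symmetry x_{Nadir} = x_{Kora}; substituting into the reaction function, 1.25x_{Kora} = 8.75 and x_{Kora} = 7.

7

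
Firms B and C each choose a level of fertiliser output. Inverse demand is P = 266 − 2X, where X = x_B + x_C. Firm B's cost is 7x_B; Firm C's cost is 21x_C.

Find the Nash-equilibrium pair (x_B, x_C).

45.5, 38.5

Firm B's profit: π = x_B(266 − 2(x_B + x_C)) − 7x_B.
∂π/∂x_B = 259 − 4x_B − 2x_C = 0, so x_B = 64.75 − 0.5x_C.
By the same steps for C: x_C = 61.25 − 0.5x_B.
Solving the two reaction functions simultaneously: (1 − (−0.5)(−0.5))x_B = 64.75 − 0.5·61.25, so 0.75x_B = 34.125 and x_B = 45.5.
Then x_C = 61.25 − 0.5·45.5 = 38.5.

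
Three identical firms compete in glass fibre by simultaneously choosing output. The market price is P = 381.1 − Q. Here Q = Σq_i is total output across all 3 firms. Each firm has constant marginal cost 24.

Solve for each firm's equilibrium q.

A representative firm's profit is π_i = q_i(381.1 − Q) − 24q_i, with Q = q_i + Σ_{j≠i} q_j.
First-order condition: 357.1 − 2q_i − Σ_{j≠i} q_j = 0.
With identical firms, set every q_j = q: then 357.1 − 2q − 2q = 0, i.e. q = 357.1/4 = 89.275.

89.275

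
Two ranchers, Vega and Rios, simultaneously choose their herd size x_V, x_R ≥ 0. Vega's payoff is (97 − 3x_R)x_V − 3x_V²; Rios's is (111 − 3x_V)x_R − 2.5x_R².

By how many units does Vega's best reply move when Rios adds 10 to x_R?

-5

Expanding Vega's payoff: 97x_V − 3x_Rx_V − 3x_V².
∂π/∂x_V = 97 − 3x_R − 6x_V = 0, so x_V = 97/6 − 0.5x_R.
The reaction-function slope is −0.5, so a 10-unit rise in x_R moves x_V by −0.5 × 10 = −5. Vega's best response falls — the actions are strategic substitutes.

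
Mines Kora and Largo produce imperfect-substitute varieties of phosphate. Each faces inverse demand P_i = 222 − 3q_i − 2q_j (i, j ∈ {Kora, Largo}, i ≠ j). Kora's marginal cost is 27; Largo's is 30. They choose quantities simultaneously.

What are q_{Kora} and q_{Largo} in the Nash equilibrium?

Mine Kora's profit: π = q_{Kora}(222 − 3q_{Kora} − 2q_{Largo}) − 27q_{Kora}.
∂π/∂q_{Kora} = 195 − 6q_{Kora} − 2q_{Largo} = 0 ⇒ q_{Kora} = 32.5 − (1/3)q_{Largo}.
Similarly q_{Largo} = 32 − (1/3)q_{Kora}.
Solving the two reaction functions simultaneously: (1 − (−1/3)(−1/3))q_{Kora} = 32.5 − (1/3)·32, so (8/9)q_{Kora} = 131/6 and q_{Kora} = 24.5625.
Then q_{Largo} = 32 − (1/3)·24.5625 = 23.8125.

24.5625, 23.8125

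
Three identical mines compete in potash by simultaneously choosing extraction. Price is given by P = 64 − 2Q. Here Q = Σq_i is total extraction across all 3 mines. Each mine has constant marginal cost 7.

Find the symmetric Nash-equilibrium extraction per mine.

7.125

A representative mine's profit is π_i = q_i(64 − 2Q) − 7q_i, with Q = q_i + Σ_{j≠i} q_j.
First-order condition: 57 − 4q_i − 2Σ_{j≠i} q_j = 0.
Imposing symmetry (q_j = q for all j) turns Σ_{j≠i} q_j into 2q, so 57 = 8q and q = 7.125.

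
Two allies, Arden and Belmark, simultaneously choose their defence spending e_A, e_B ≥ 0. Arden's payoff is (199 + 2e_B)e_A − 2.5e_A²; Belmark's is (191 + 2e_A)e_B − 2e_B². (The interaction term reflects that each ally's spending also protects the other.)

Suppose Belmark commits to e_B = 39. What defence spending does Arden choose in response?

55.4

Expanding Arden's payoff: 199e_A + 2e_Be_A − 2.5e_A².
∂π/∂e_A = 199 + 2e_B − 5e_A = 0, so e_A = 39.8 + 0.4e_B.
At e_B = 39: e_A = 39.8 + 0.4·39 = 55.4.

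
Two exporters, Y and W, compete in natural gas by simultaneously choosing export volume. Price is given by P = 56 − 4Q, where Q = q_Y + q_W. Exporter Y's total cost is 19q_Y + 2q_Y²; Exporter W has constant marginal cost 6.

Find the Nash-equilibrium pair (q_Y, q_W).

Exporter Y's profit: π = q_Y(56 − 4(q_Y + q_W)) − 19q_Y − 2q_Y².
∂π/∂q_Y = 37 − 12q_Y − 4q_W = 0, so q_Y = 37/12 − (1/3)q_W.
For W: ∂π/∂q_W = 50 − 8q_W − 4q_Y = 0 ⇒ q_W = 6.25 − 0.5q_Y.
Substituting the second reaction function into the first: q_Y = 37/12 − (1/3)(6.25 − 0.5q_Y), which gives (5/6)q_Y = 1 ⇒ q_Y = 1.2.
Then q_W = 6.25 − 0.5·1.2 = 5.65.

1.2, 5.65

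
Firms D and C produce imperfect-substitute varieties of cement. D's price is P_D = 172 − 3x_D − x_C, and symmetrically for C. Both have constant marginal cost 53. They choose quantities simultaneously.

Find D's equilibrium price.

Firm D's profit: π = x_D(172 − 3x_D − x_C) − 53x_D.
∂π/∂x_D = 119 − 6x_D − x_C = 0 ⇒ x_D = 119/6 − (1/6)x_C.
Setting x_D = x_C in the reaction function: x_D = 119/6 − (1/6)x_D, so x_D = (119/6) / (7/6) = 17.
P_D = 172 − 3·17 − 17 = 104.

104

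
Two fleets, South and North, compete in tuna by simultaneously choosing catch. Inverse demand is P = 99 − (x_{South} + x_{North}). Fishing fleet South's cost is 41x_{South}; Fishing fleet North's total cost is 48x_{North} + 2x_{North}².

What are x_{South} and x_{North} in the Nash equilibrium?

27, 4

Fishing fleet South's profit: π = x_{South}(99 − (x_{South} + x_{North})) − 41x_{South}.
∂π/∂x_{South} = 58 − 2x_{South} − x_{North} = 0, so x_{South} = 29 − 0.5x_{North}.
For North: ∂π/∂x_{North} = 51 − 6x_{North} − x_{South} = 0 ⇒ x_{North} = 8.5 − (1/6)x_{South}.
Substituting the second reaction function into the first: x_{South} = 29 − 0.5(8.5 − (1/6)x_{South}), which gives (11/12)x_{South} = 24.75 ⇒ x_{South} = 27.
Then x_{North} = 8.5 − (1/6)·27 = 4.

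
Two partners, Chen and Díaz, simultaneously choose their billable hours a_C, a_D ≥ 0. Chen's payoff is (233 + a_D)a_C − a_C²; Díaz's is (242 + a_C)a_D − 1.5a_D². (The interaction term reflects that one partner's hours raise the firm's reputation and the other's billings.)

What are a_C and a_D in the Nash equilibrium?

Expanding Chen's payoff: 233a_C + a_Da_C − a_C².
∂π/∂a_C = 233 + a_D − 2a_C = 0, so a_C = 116.5 + 0.5a_D.
Likewise for Díaz: a_D = 242/3 + (1/3)a_C.
Plugging a_D into Chen's best response: a_C = 116.5 + 0.5(242/3 + (1/3)a_C) ⇒ (5/6)a_C = 941/6, so a_C = 188.2.
Then a_D = 242/3 + (1/3)·188.2 = 143.4.

188.2, 143.4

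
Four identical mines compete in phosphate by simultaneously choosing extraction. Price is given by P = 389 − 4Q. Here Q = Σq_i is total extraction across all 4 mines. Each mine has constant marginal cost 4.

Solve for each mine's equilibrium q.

A representative mine's profit is π_i = q_i(389 − 4Q) − 4q_i, with Q = q_i + Σ_{j≠i} q_j.
First-order condition: 385 − 8q_i − 4Σ_{j≠i} q_j = 0.
Imposing symmetry (q_j = q for all j) turns Σ_{j≠i} q_j into 3q, so 385 = 20q and q = 19.25.

19.25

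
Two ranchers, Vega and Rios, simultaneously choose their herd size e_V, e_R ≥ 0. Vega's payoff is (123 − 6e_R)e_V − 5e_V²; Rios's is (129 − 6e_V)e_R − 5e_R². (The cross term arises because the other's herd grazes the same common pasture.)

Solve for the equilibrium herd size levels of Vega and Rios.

Expanding Vega's payoff: 123e_V − 6e_Re_V − 5e_V².
∂π/∂e_V = 123 − 6e_R − 10e_V = 0, so e_V = 12.3 − 0.6e_R.
Likewise for Rios: e_R = 12.9 − 0.6e_V.
Plugging e_R into Vega's best response: e_V = 12.3 − 0.6(12.9 − 0.6e_V) ⇒ 0.64e_V = 4.56, so e_V = 7.125.
Then e_R = 12.9 − 0.6·7.125 = 8.625.

7.125, 8.625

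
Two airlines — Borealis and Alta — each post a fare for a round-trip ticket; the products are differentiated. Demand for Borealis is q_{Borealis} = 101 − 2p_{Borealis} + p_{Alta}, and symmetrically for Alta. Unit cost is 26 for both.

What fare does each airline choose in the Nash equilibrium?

Borealis's profit: π = (p_{Borealis} − 26)(101 − 2p_{Borealis} + p_{Alta}).
∂π/∂p_{Borealis} = 153 − 4p_{Borealis} + p_{Alta} = 0 ⇒ p_{Borealis} = 38.25 + 0.25p_{Alta}.
The game is symmetric, so in equilibrium p_{Alta} = p_{Borealis}: the reaction function gives 0.75p_{Borealis} = 38.25, hence p_{Borealis} = 51.

51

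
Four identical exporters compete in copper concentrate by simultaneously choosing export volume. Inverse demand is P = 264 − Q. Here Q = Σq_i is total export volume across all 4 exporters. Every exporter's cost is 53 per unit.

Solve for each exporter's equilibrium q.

A representative exporter's profit is π_i = q_i(264 − Q) − 53q_i, with Q = q_i + Σ_{j≠i} q_j.
First-order condition: 211 − 2q_i − Σ_{j≠i} q_j = 0.
In a symmetric equilibrium every exporter chooses the same q, so Σ_{j≠i} q_j = 3q. The condition becomes 211 − 5q = 0, giving q = 211/5 = 42.2.

42.2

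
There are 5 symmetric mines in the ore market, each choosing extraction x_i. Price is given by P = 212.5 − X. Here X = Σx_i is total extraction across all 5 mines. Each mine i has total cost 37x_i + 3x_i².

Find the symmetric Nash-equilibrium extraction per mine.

14.625

A representative mine's profit is π_i = x_i(212.5 − X) − 37x_i − 3x_i², with X = x_i + Σ_{j≠i} x_j.
First-order condition: 175.5 − 8x_i − Σ_{j≠i} x_j = 0.
Imposing symmetry (x_j = x for all j) turns Σ_{j≠i} x_j into 4x, so 175.5 = 12x and x = 14.625.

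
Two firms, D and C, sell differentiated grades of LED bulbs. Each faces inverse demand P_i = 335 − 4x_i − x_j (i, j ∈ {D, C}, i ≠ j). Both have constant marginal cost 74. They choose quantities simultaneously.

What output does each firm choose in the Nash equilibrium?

Firm D's profit: π = x_D(335 − 4x_D − x_C) − 74x_D.
∂π/∂x_D = 261 − 8x_D − x_C = 0 ⇒ x_D = 32.625 − 0.125x_C.
Setting x_D = x_C in the reaction function: x_D = 32.625 − 0.125x_D, so x_D = 32.625 / 1.125 = 29.

29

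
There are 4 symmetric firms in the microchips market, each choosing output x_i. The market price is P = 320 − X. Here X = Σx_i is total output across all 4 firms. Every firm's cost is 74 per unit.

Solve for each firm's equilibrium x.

49.2

A representative firm's profit is π_i = x_i(320 − X) − 74x_i, with X = x_i + Σ_{j≠i} x_j.
First-order condition: 246 − 2x_i − Σ_{j≠i} x_j = 0.
Imposing symmetry (x_j = x for all j) turns Σ_{j≠i} x_j into 3x, so 246 = 5x and x = 49.2.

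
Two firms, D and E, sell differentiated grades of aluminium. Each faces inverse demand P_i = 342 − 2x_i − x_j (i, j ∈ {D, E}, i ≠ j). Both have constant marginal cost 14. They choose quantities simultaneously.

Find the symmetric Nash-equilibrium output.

Firm D's profit: π = x_D(342 − 2x_D − x_E) − 14x_D.
∂π/∂x_D = 328 − 4x_D − x_E = 0 ⇒ x_D = 82 − 0.25x_E.
The game is symmetric, so in equilibrium x_E = x_D: the reaction function gives 1.25x_D = 82, hence x_D = 65.6.

65.6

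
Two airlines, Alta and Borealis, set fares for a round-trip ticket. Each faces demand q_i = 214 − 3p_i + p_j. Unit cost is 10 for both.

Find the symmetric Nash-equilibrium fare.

48.8

Alta's profit: π = (p_{Alta} − 10)(214 − 3p_{Alta} + p_{Borealis}).
∂π/∂p_{Alta} = 244 − 6p_{Alta} + p_{Borealis} = 0 ⇒ p_{Alta} = 122/3 + (1/6)p_{Borealis}.
Setting p_{Alta} = p_{Borealis} in the reaction function: p_{Alta} = 122/3 + (1/6)p_{Alta}, so p_{Alta} = (122/3) / (5/6) = 48.8.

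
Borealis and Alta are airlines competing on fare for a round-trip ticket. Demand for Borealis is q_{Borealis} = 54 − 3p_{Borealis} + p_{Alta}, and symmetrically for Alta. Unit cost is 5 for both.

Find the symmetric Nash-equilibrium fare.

13.8

Borealis's profit: π = (p_{Borealis} − 5)(54 − 3p_{Borealis} + p_{Alta}).
∂π/∂p_{Borealis} = 69 − 6p_{Borealis} + p_{Alta} = 0 ⇒ p_{Borealis} = 11.5 + (1/6)p_{Alta}.
The game is symmetric, so in equilibrium p_{Alta} = p_{Borealis}: the reaction function gives (5/6)p_{Borealis} = 11.5, hence p_{Borealis} = 13.8.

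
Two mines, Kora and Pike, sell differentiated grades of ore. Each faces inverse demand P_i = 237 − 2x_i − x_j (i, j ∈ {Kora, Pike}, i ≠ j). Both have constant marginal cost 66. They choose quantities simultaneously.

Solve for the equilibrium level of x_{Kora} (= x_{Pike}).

Mine Kora's profit: π = x_{Kora}(237 − 2x_{Kora} − x_{Pike}) − 66x_{Kora}.
∂π/∂x_{Kora} = 171 − 4x_{Kora} − x_{Pike} = 0 ⇒ x_{Kora} = 42.75 − 0.25x_{Pike}.
The game is symmetric, so in equilibrium x_{Pike} = x_{Kora}: the reaction function gives 1.25x_{Kora} = 42.75, hence x_{Kora} = 34.2.

34.2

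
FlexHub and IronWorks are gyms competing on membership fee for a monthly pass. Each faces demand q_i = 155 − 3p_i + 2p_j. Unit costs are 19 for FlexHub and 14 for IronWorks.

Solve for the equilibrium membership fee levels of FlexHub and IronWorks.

FlexHub's profit: π = (p_{FlexHub} − 19)(155 − 3p_{FlexHub} + 2p_{IronWorks}).
∂π/∂p_{FlexHub} = 212 − 6p_{FlexHub} + 2p_{IronWorks} = 0 ⇒ p_{FlexHub} = 106/3 + (1/3)p_{IronWorks}.
Similarly p_{IronWorks} = 197/6 + (1/3)p_{FlexHub}.
Plugging p_{IronWorks} into FlexHub's best response: p_{FlexHub} = 106/3 + (1/3)(197/6 + (1/3)p_{FlexHub}) ⇒ (8/9)p_{FlexHub} = 833/18, so p_{FlexHub} = 52.0625.
Then p_{IronWorks} = 197/6 + (1/3)·52.0625 = 50.1875.

52.0625, 50.1875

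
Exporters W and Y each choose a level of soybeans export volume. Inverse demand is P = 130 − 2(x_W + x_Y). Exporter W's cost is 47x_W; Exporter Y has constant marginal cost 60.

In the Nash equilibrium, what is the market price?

Exporter W's profit: π = x_W(130 − 2(x_W + x_Y)) − 47x_W.
∂π/∂x_W = 83 − 4x_W − 2x_Y = 0, so x_W = 20.75 − 0.5x_Y.
By the same steps for Y: x_Y = 17.5 − 0.5x_W.
Plugging x_Y into W's best response: x_W = 20.75 − 0.5(17.5 − 0.5x_W) ⇒ 0.75x_W = 12, so x_W = 16.
Then x_Y = 17.5 − 0.5·16 = 9.5.
Equilibrium price: P = 130 − 2·25.5 = 79.

79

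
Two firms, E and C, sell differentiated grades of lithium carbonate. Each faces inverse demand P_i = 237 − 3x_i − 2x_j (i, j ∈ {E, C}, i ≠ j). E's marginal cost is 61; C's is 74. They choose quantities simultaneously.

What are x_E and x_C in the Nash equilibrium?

22.8125, 19.5625

Firm E's profit: π = x_E(237 − 3x_E − 2x_C) − 61x_E.
∂π/∂x_E = 176 − 6x_E − 2x_C = 0 ⇒ x_E = 88/3 − (1/3)x_C.
Similarly x_C = 163/6 − (1/3)x_E.
Plugging x_C into E's best response: x_E = 88/3 − (1/3)(163/6 − (1/3)x_E) ⇒ (8/9)x_E = 365/18, so x_E = 22.8125.
Then x_C = 163/6 − (1/3)·22.8125 = 19.5625.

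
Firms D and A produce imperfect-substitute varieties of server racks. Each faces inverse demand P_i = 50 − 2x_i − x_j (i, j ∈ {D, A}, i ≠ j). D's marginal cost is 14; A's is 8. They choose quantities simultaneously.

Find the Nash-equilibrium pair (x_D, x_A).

6.8, 8.8

Firm D's profit: π = x_D(50 − 2x_D − x_A) − 14x_D.
∂π/∂x_D = 36 − 4x_D − x_A = 0 ⇒ x_D = 9 − 0.25x_A.
Similarly x_A = 10.5 − 0.25x_D.
Substituting the second reaction function into the first: x_D = 9 − 0.25(10.5 − 0.25x_D), which gives 0.9375x_D = 6.375 ⇒ x_D = 6.8.
Then x_A = 10.5 − 0.25·6.8 = 8.8.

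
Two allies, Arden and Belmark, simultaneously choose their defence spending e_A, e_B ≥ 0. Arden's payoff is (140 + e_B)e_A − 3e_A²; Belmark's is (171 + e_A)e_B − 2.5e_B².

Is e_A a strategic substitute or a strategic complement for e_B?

strategic complements

Expanding Arden's payoff: 140e_A + e_Be_A − 3e_A².
∂π/∂e_A = 140 + e_B − 6e_A = 0, so e_A = 70/3 + (1/6)e_B.
The best-response slope de_A/de_B = 1/6 > 0: the reaction function is upward-sloping, so the choices are strategic complements.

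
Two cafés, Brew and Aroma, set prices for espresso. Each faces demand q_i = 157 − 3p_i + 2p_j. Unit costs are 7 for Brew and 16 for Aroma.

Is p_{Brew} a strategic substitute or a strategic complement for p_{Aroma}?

strategic complements

Brew's profit: π = (p_{Brew} − 7)(157 − 3p_{Brew} + 2p_{Aroma}).
∂π/∂p_{Brew} = 178 − 6p_{Brew} + 2p_{Aroma} = 0 ⇒ p_{Brew} = 89/3 + (1/3)p_{Aroma}.
The best-response slope dp_{Brew}/dp_{Aroma} = 1/3 > 0: the reaction function is upward-sloping, so the choices are strategic complements.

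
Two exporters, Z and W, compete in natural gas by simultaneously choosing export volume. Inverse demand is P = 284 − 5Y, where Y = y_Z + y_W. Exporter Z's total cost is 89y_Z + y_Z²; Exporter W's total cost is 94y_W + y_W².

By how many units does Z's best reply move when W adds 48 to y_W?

-20

Exporter Z's profit: π = y_Z(284 − 5(y_Z + y_W)) − 89y_Z − y_Z².
∂π/∂y_Z = 195 − 12y_Z − 5y_W = 0, so y_Z = 16.25 − (5/12)y_W.
The reaction-function slope is −5/12, so a 48-unit rise in y_W moves y_Z by −5/12 × 48 = −20. Z's best response falls — the actions are strategic substitutes.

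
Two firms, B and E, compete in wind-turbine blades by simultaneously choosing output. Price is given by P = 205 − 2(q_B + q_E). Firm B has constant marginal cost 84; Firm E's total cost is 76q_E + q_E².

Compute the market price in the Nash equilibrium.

130.8

Firm B's profit: π = q_B(205 − 2(q_B + q_E)) − 84q_B.
∂π/∂q_B = 121 − 4q_B − 2q_E = 0, so q_B = 30.25 − 0.5q_E.
For E: ∂π/∂q_E = 129 − 6q_E − 2q_B = 0 ⇒ q_E = 21.5 − (1/3)q_B.
Solving the two reaction functions simultaneously: (1 − (−0.5)(−1/3))q_B = 30.25 − 0.5·21.5, so (5/6)q_B = 19.5 and q_B = 23.4.
Then q_E = 21.5 − (1/3)·23.4 = 13.7.
Equilibrium price: P = 205 − 2·37.1 = 130.8.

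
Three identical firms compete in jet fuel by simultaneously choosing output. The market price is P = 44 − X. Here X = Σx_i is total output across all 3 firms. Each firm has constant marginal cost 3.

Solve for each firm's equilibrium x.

A representative firm's profit is π_i = x_i(44 − X) − 3x_i, with X = x_i + Σ_{j≠i} x_j.
First-order condition: 41 − 2x_i − Σ_{j≠i} x_j = 0.
In a symmetric equilibrium every firm chooses the same x, so Σ_{j≠i} x_j = 2x. The condition becomes 41 − 4x = 0, giving x = 41/4 = 10.25.

10.25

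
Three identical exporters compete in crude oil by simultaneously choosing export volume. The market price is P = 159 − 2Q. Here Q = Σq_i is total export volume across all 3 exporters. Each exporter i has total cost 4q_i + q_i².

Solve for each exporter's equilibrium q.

A representative exporter's profit is π_i = q_i(159 − 2Q) − 4q_i − q_i², with Q = q_i + Σ_{j≠i} q_j.
First-order condition: 155 − 6q_i − 2Σ_{j≠i} q_j = 0.
Imposing symmetry (q_j = q for all j) turns Σ_{j≠i} q_j into 2q, so 155 = 10q and q = 15.5.

15.5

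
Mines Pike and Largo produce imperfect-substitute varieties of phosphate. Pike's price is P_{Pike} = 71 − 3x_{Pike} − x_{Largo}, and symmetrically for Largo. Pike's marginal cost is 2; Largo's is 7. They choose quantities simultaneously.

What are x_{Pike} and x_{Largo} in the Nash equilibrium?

Mine Pike's profit: π = x_{Pike}(71 − 3x_{Pike} − x_{Largo}) − 2x_{Pike}.
∂π/∂x_{Pike} = 69 − 6x_{Pike} − x_{Largo} = 0 ⇒ x_{Pike} = 11.5 − (1/6)x_{Largo}.
Similarly x_{Largo} = 32/3 − (1/6)x_{Pike}.
Substituting the second reaction function into the first: x_{Pike} = 11.5 − (1/6)(32/3 − (1/6)x_{Pike}), which gives (35/36)x_{Pike} = 175/18 ⇒ x_{Pike} = 10.
Then x_{Largo} = 32/3 − (1/6)·10 = 9.

10, 9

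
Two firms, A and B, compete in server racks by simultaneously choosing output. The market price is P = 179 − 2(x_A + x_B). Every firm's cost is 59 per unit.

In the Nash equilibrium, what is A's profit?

Firm A's profit: π = x_A(179 − 2(x_A + x_B)) − 59x_A.
∂π/∂x_A = 120 − 4x_A − 2x_B = 0, so x_A = 30 − 0.5x_B.
By symmetry x_B = x_A; substituting into the reaction function, 1.5x_A = 30 and x_A = 20.
Price P = 179 − 2·40 = 99.
A's profit: (99 − 59)·20 = 800.

800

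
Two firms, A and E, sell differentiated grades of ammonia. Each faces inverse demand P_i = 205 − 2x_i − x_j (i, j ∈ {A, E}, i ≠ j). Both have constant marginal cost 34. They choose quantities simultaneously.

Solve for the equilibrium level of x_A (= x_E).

34.2

Firm A's profit: π = x_A(205 − 2x_A − x_E) − 34x_A.
∂π/∂x_A = 171 − 4x_A − x_E = 0 ⇒ x_A = 42.75 − 0.25x_E.
Setting x_A = x_E in the reaction function: x_A = 42.75 − 0.25x_A, so x_A = 42.75 / 1.25 = 34.2.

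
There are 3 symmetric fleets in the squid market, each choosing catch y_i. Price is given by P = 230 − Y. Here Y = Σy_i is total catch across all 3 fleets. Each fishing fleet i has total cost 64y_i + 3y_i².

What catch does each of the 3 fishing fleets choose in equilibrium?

A representative fishing fleet's profit is π_i = y_i(230 − Y) − 64y_i − 3y_i², with Y = y_i + Σ_{j≠i} y_j.
First-order condition: 166 − 8y_i − Σ_{j≠i} y_j = 0.
With identical fishing fleets, set every y_j = y: then 166 − 8y − 2y = 0, i.e. y = 166/10 = 16.6.

16.6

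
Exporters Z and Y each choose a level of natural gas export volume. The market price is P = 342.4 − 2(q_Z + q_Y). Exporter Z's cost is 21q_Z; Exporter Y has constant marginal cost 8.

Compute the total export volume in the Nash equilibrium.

Exporter Z's profit: π = q_Z(342.4 − 2(q_Z + q_Y)) − 21q_Z.
∂π/∂q_Z = 321.4 − 4q_Z − 2q_Y = 0, so q_Z = 80.35 − 0.5q_Y.
By the same steps for Y: q_Y = 83.6 − 0.5q_Z.
Plugging q_Y into Z's best response: q_Z = 80.35 − 0.5(83.6 − 0.5q_Z) ⇒ 0.75q_Z = 38.55, so q_Z = 51.4.
Then q_Y = 83.6 − 0.5·51.4 = 57.9.
Total export volume: 51.4 + 57.9 = 109.3.

109.3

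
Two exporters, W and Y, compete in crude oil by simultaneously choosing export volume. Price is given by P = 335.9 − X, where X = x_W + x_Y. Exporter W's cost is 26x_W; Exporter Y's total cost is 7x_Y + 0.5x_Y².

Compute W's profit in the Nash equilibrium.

Exporter W's profit: π = x_W(335.9 − (x_W + x_Y)) − 26x_W.
∂π/∂x_W = 309.9 − 2x_W − x_Y = 0, so x_W = 154.95 − 0.5x_Y.
For Y: ∂π/∂x_Y = 328.9 − 3x_Y − x_W = 0 ⇒ x_Y = 3289/30 − (1/3)x_W.
Plugging x_Y into W's best response: x_W = 154.95 − 0.5(3289/30 − (1/3)x_W) ⇒ (5/6)x_W = 1502/15, so x_W = 120.16.
Then x_Y = 3289/30 − (1/3)·120.16 = 69.58.
Price P = 335.9 − 189.74 = 146.16.
W's profit: (146.16 − 26)·120.16 = 14438.4256.

14438.4256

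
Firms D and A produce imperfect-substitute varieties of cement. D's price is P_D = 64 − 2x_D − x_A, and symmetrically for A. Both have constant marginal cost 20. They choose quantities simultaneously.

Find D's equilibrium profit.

Firm D's profit: π = x_D(64 − 2x_D − x_A) − 20x_D.
∂π/∂x_D = 44 − 4x_D − x_A = 0 ⇒ x_D = 11 − 0.25x_A.
The game is symmetric, so in equilibrium x_A = x_D: the reaction function gives 1.25x_D = 11, hence x_D = 8.8.
P_D = 64 − 2·8.8 − 8.8 = 37.6.
Profit = (37.6 − 20)·8.8 = 154.88.

154.88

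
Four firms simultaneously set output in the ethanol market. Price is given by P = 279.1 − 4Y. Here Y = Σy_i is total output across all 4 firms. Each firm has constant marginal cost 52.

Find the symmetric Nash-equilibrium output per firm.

11.355

A representative firm's profit is π_i = y_i(279.1 − 4Y) − 52y_i, with Y = y_i + Σ_{j≠i} y_j.
First-order condition: 227.1 − 8y_i − 4Σ_{j≠i} y_j = 0.
With identical firms, set every y_j = y: then 227.1 − 8y − 12y = 0, i.e. y = 227.1/20 = 11.355.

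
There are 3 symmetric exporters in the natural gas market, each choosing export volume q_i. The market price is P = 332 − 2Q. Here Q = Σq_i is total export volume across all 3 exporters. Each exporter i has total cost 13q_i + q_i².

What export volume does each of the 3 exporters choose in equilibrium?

31.9

A representative exporter's profit is π_i = q_i(332 − 2Q) − 13q_i − q_i², with Q = q_i + Σ_{j≠i} q_j.
First-order condition: 319 − 6q_i − 2Σ_{j≠i} q_j = 0.
Imposing symmetry (q_j = q for all j) turns Σ_{j≠i} q_j into 2q, so 319 = 10q and q = 31.9.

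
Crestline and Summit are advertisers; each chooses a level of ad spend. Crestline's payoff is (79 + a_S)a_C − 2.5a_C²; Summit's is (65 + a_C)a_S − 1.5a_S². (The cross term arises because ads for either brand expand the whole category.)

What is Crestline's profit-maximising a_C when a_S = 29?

Expanding Crestline's payoff: 79a_C + a_Sa_C − 2.5a_C².
∂π/∂a_C = 79 + a_S − 5a_C = 0, so a_C = 15.8 + 0.2a_S.
At a_S = 29: a_C = 15.8 + 0.2·29 = 21.6.

21.6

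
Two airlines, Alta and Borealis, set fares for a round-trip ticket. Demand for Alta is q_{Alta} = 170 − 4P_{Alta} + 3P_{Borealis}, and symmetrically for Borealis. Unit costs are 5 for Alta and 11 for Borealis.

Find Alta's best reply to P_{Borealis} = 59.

45.875

Alta's profit: π = (P_{Alta} − 5)(170 − 4P_{Alta} + 3P_{Borealis}).
∂π/∂P_{Alta} = 190 − 8P_{Alta} + 3P_{Borealis} = 0 ⇒ P_{Alta} = 23.75 + 0.375P_{Borealis}.
At P_{Borealis} = 59: P_{Alta} = 23.75 + 0.375·59 = 45.875.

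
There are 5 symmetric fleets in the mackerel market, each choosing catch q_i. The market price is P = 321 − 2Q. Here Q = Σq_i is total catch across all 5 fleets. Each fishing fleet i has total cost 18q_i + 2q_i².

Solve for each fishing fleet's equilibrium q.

A representative fishing fleet's profit is π_i = q_i(321 − 2Q) − 18q_i − 2q_i², with Q = q_i + Σ_{j≠i} q_j.
First-order condition: 303 − 8q_i − 2Σ_{j≠i} q_j = 0.
In a symmetric equilibrium every fishing fleet chooses the same q, so Σ_{j≠i} q_j = 4q. The condition becomes 303 − 16q = 0, giving q = 303/16 = 18.9375.

18.9375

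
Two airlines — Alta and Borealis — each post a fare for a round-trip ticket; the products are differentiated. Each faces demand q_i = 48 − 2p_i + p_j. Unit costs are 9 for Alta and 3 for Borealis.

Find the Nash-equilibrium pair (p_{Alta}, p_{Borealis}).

21.2, 18.8

Alta's profit: π = (p_{Alta} − 9)(48 − 2p_{Alta} + p_{Borealis}).
∂π/∂p_{Alta} = 66 − 4p_{Alta} + p_{Borealis} = 0 ⇒ p_{Alta} = 16.5 + 0.25p_{Borealis}.
Similarly p_{Borealis} = 13.5 + 0.25p_{Alta}.
Substituting the second reaction function into the first: p_{Alta} = 16.5 + 0.25(13.5 + 0.25p_{Alta}), which gives 0.9375p_{Alta} = 19.875 ⇒ p_{Alta} = 21.2.
Then p_{Borealis} = 13.5 + 0.25·21.2 = 18.8.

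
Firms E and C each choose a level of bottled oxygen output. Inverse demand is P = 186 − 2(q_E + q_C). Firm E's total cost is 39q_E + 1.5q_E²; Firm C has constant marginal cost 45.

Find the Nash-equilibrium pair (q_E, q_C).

12.75, 28.875

Firm E's profit: π = q_E(186 − 2(q_E + q_C)) − 39q_E − 1.5q_E².
∂π/∂q_E = 147 − 7q_E − 2q_C = 0, so q_E = 21 − (2/7)q_C.
For C: ∂π/∂q_C = 141 − 4q_C − 2q_E = 0 ⇒ q_C = 35.25 − 0.5q_E.
Plugging q_C into E's best response: q_E = 21 − (2/7)(35.25 − 0.5q_E) ⇒ (6/7)q_E = 153/14, so q_E = 12.75.
Then q_C = 35.25 − 0.5·12.75 = 28.875.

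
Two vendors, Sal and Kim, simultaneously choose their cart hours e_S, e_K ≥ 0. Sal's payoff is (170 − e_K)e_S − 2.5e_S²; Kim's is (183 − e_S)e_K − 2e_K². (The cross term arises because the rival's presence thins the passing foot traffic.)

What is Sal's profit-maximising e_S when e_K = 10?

32

Expanding Sal's payoff: 170e_S − e_Ke_S − 2.5e_S².
∂π/∂e_S = 170 − e_K − 5e_S = 0, so e_S = 34 − 0.2e_K.
At e_K = 10: e_S = 34 − 0.2·10 = 32.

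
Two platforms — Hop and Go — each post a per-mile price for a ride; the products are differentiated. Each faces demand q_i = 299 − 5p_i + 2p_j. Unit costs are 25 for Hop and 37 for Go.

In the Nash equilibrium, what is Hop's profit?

Hop's profit: π = (p_{Hop} − 25)(299 − 5p_{Hop} + 2p_{Go}).
∂π/∂p_{Hop} = 424 − 10p_{Hop} + 2p_{Go} = 0 ⇒ p_{Hop} = 42.4 + 0.2p_{Go}.
Similarly p_{Go} = 48.4 + 0.2p_{Hop}.
Substituting the second reaction function into the first: p_{Hop} = 42.4 + 0.2(48.4 + 0.2p_{Hop}), which gives 0.96p_{Hop} = 52.08 ⇒ p_{Hop} = 54.25.
Then p_{Go} = 48.4 + 0.2·54.25 = 59.25.
q_{Hop} = 299 − 5·54.25 + 2·59.25 = 146.25.
Profit = (54.25 − 25)·146.25 = 4277.8125.

4277.8125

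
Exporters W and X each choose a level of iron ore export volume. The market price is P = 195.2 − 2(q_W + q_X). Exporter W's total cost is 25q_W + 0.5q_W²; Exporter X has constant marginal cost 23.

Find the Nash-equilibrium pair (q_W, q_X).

21.025, 32.5375

Exporter W's profit: π = q_W(195.2 − 2(q_W + q_X)) − 25q_W − 0.5q_W².
∂π/∂q_W = 170.2 − 5q_W − 2q_X = 0, so q_W = 34.04 − 0.4q_X.
For X: ∂π/∂q_X = 172.2 − 4q_X − 2q_W = 0 ⇒ q_X = 43.05 − 0.5q_W.
Substituting the second reaction function into the first: q_W = 34.04 − 0.4(43.05 − 0.5q_W), which gives 0.8q_W = 16.82 ⇒ q_W = 21.025.
Then q_X = 43.05 − 0.5·21.025 = 32.5375.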